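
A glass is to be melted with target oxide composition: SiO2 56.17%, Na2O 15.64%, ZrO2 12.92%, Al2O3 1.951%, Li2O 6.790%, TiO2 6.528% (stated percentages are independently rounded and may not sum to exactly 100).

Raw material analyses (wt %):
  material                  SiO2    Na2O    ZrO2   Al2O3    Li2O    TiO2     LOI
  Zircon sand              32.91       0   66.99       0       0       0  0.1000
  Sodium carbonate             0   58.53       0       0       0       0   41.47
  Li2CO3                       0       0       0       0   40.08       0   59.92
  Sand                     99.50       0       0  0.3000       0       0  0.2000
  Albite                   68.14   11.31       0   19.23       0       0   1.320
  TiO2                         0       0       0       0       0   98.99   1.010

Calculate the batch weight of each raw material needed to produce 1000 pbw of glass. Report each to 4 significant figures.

Batch per 1000 pbw glass:
  Zircon sand: 192.9 pbw
  Sodium carbonate: 248.9 pbw
  Li2CO3: 169.4 pbw
  Sand: 435.9 pbw
  Albite: 94.66 pbw
  TiO2: 65.95 pbw
Total batch = 1208 pbw; LOI loss = 207.7 pbw; yield = 82.80%

Rounding to 4 significant digits applies to every intermediate as printed. Each numeric step maintains full precision at all times — a single rounding completes each reported figure; derived quantities (the totals, LOI, yield, net glass mass, the six compositions) are carried in exact precision from the batch weights at 1000 pbw of glass exactly as printed in the problem or answer text.
The oxide mass targets at 1000 pbw glass:
  SiO2: 56.17% × 1000 = 561.7 pbw
  Na2O: 15.64% × 1000 = 156.4 pbw
  ZrO2: 12.92% × 1000 = 129.2 pbw
  Al2O3: 1.951% × 1000 = 19.51 pbw
  Li2O: 6.790% × 1000 = 67.90 pbw
  TiO2: 6.528% × 1000 = 65.28 pbw
Verifying the oxide balance applying the batch weights above, under the basis named above (oxide sums agree with the targets up to rounding of the answer):
  SiO2: 192.9·0.3291 + 435.9·0.9950 + 94.66·0.6814 = 561.7 pbw (target 561.7 pbw)
  Na2O: 248.9·0.5853 + 94.66·0.1131 = 156.4 pbw (target 156.4 pbw)
  ZrO2: 192.9·0.6699 = 129.2 pbw (target 129.2 pbw)
  Al2O3: 435.9·0.003000 + 94.66·0.1923 = 19.51 pbw (target 19.51 pbw)
  Li2O: 169.4·0.4008 = 67.90 pbw (target 67.90 pbw)
  TiO2: 65.95·0.9899 = 65.28 pbw (target 65.28 pbw)
Glass-mass closure: total batch − LOI = 1000 pbw (the Σ of target masses is 1000 pbw; basis as stated: 1000 pbw — any gap is answer rounding).
Whole-batch sum: Σ batch = 1208 pbw; ignition loss, Σ(batch × LOI) = 207.7 pbw; yield = glass ÷ total batch = 82.80%.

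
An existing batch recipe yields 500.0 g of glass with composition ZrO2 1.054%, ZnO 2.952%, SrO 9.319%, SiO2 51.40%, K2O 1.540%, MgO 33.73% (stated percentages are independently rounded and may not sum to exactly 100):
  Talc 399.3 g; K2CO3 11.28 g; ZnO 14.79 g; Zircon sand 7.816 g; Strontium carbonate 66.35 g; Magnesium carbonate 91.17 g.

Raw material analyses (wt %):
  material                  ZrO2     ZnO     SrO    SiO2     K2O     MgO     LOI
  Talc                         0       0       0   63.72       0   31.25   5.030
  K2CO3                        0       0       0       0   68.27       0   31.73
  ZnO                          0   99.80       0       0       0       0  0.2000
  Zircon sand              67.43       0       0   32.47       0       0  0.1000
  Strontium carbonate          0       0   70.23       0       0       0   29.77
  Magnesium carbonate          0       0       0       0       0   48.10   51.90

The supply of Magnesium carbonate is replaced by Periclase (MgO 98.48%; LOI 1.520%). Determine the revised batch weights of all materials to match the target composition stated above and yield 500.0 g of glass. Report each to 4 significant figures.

Revised batch per 500.0 g glass:
  Talc: 399.3 g
  K2CO3: 11.28 g
  ZnO: 14.79 g
  Zircon sand: 7.816 g
  Strontium carbonate: 66.35 g
  Periclase: 44.53 g
Total batch = 544.1 g; LOI loss = 44.13 g

Values along the way are shown (rounded to 4 significant figures) between the steps — all internal work carries full precision through the solve. Every reported value is rounded once only; derived quantities are computed using the weight values on 500.0 g of glass at full float precision (net glass mass, the yield, the six compositions, LOI, totals), as given in the problem or the answer.
Per-oxide target masses for 500.0 g glass:
  ZrO2: 1.054% × 500.0 = 5.270 g
  ZnO: 2.952% × 500.0 = 14.76 g
  SrO: 9.319% × 500.0 = 46.60 g
  SiO2: 51.40% × 500.0 = 257.0 g
  K2O: 1.540% × 500.0 = 7.700 g
  MgO: 33.73% × 500.0 = 168.6 g
Balance tally, oxide-wise, on the weights just shown, versus the basis set out (target by target, the sums agree exact up to rounding of places):
  ZrO2: 7.816·0.6743 = 5.270 g (target 5.270 g)
  ZnO: 14.79·0.9980 = 14.76 g (target 14.76 g)
  SrO: 66.35·0.7023 = 46.60 g (target 46.60 g)
  SiO2: 399.3·0.6372 + 7.816·0.3247 = 257.0 g (target 257.0 g)
  K2O: 11.28·0.6827 = 7.701 g (target 7.700 g)
  MgO: 399.3·0.3125 + 44.53·0.9848 = 168.6 g (target 168.6 g)
Glass mass check: the batch minus its LOI: 499.9 g (the targets, summed, come to 500.0 g; stated basis 500.0 g — deltas are rounding alone).
Batch grand total — Σ batch = 544.1 g; Σ batch·LOI gives LOI loss = 44.13 g; yield: glass divided by total = 91.89%.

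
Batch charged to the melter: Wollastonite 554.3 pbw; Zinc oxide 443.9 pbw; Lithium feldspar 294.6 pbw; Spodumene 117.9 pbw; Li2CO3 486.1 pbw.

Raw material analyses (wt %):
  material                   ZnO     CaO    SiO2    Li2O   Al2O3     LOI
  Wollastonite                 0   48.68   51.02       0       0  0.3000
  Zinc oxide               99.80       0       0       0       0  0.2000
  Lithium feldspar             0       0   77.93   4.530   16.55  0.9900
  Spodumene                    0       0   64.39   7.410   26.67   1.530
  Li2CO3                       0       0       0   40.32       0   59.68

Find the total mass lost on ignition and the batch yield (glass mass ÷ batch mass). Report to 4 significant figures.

LOI loss = 297.4 pbw; glass = 1599 pbw; yield = 84.32%

Full float precision is maintained through every step — mid-chain values appear (rounded to 4 significant digits) between the steps; each reported number receives exactly one rounding; all derived quantities are carried in full float precision (glass mass, LOI, yield, the totals, the five compositions) from the batch weights per 1599 pbw of glass, as they appear in the question or the answer.
Loss on ignition, line by line:
  Wollastonite: 554.3 × 0.003000 = 1.663 pbw
  Zinc oxide: 443.9 × 0.002000 = 0.8878 pbw
  Lithium feldspar: 294.6 × 0.009900 = 2.917 pbw
  Spodumene: 117.9 × 0.01530 = 1.804 pbw
  Li2CO3: 486.1 × 0.5968 = 290.1 pbw
Total LOI = 297.4 pbw
Glass = batch − LOI = 1897 − 297.4 = 1599 pbw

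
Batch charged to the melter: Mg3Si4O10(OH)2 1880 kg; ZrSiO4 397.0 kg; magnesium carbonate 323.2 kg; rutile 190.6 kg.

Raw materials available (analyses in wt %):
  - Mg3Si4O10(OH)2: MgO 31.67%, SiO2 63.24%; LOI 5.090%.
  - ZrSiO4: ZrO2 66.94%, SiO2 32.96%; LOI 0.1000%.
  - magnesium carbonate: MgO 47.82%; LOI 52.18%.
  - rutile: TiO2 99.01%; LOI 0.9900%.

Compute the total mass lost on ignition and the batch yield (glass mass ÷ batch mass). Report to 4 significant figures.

All internal work keeps exact precision all the way through; intermediates are printed, rounded to four significant digits, in the printout. Every reported result takes exactly one rounding; derived quantities are carried at exact precision (the yield, four oxide percentages, ignition loss, glass mass, the totals) starting from the weights per 2524 kg of glass, exactly as printed in either problem or answer.
Ignition loss by material:
  Mg3Si4O10(OH)2: 1880 × 0.05090 = 95.69 kg
  ZrSiO4: 397.0 × 0.001000 = 0.3970 kg
  magnesium carbonate: 323.2 × 0.5218 = 168.6 kg
  rutile: 190.6 × 0.009900 = 1.887 kg
Total LOI = 266.6 kg
Glass = batch − LOI = 2791 − 266.6 = 2524 kg

LOI loss = 266.6 kg; glass = 2524 kg; yield = 90.45%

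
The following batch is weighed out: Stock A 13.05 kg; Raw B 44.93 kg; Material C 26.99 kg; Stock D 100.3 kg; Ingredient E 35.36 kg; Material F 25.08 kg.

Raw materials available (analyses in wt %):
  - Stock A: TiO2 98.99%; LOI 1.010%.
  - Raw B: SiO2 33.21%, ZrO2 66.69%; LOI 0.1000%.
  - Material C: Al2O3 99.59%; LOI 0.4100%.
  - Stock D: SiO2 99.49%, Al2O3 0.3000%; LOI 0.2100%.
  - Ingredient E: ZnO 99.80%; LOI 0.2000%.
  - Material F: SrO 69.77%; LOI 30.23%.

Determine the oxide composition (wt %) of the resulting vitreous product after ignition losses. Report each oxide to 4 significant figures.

The intermediate values are displayed with 4-significant-digit rounding in the working — every computation holds full float precision end to end. Each reported result is rounded just once — the derived quantities (glass mass, LOI, the totals, the yield, six oxide percentages) are rebuilt in exact precision starting from the weights per 237.6 kg of glass exactly as shown in problem or answer.
Mass of each oxide from the mix:
  SrO: 25.08·0.6977 = 17.50 kg
  ZnO: 35.36·0.9980 = 35.29 kg
  SiO2: 44.93·0.3321 + 100.3·0.9949 = 114.7 kg
  Al2O3: 26.99·0.9959 + 100.3·0.003000 = 27.18 kg
  ZrO2: 44.93·0.6669 = 29.96 kg
  TiO2: 13.05·0.9899 = 12.92 kg
LOI: 13.05·0.01010 + 44.93·0.001000 + 26.99·0.004100 + 100.3·0.002100 + 35.36·0.002000 + 25.08·0.3023 = 8.150 kg
Glass mass = batch − LOI = 245.7 − 8.150 = 237.6 kg (equal to the oxide-mass sum)
percent share: oxide ÷ glass, ×100

Glass mass = 237.6 kg (batch 245.7 − LOI 8.150).
Composition: SrO 7.366%, ZnO 14.85%, SiO2 48.29%, Al2O3 11.44%, ZrO2 12.61%, TiO2 5.438%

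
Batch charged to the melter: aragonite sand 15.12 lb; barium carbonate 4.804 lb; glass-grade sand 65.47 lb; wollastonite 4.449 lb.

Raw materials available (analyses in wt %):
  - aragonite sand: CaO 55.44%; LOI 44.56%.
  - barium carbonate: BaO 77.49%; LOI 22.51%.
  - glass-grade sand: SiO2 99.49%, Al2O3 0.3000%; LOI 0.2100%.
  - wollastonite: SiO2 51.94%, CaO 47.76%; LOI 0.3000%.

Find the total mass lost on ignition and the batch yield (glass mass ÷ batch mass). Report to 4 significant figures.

Working values are printed rounded to 4 significant figures on the page; all internal work maintains full precision end to end — every reported figure takes exactly one rounding. Derived quantities, including the four compositions, LOI, totals, yield, net glass mass, are computed from the weighed amounts for 81.87 lb of glass in exact precision as they appear in the problem or the answer.
LOI of each material in turn:
  aragonite sand: 15.12 × 0.4456 = 6.737 lb
  barium carbonate: 4.804 × 0.2251 = 1.081 lb
  glass-grade sand: 65.47 × 0.002100 = 0.1375 lb
  wollastonite: 4.449 × 0.003000 = 0.01335 lb
Total LOI = 7.970 lb
Glass = batch − LOI = 89.84 − 7.970 = 81.87 lb

LOI loss = 7.970 lb; glass = 81.87 lb; yield = 91.13%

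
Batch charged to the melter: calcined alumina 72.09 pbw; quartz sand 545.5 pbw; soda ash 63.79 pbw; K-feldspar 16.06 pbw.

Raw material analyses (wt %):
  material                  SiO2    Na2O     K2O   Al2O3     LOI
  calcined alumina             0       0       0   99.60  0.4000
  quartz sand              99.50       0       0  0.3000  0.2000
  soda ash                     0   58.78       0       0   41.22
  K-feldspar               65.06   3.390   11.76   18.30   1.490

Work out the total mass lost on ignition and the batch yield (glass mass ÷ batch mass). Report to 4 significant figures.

Intermediates appear, rounded to 4 significant figures, in the printout; full float precision is maintained in all steps — each reported result includes exactly one rounding — derived quantities (four oxide percentages, net glass mass, LOI, the totals, the yield) are rebuilt using the weight values for 669.5 pbw of glass in exact precision, precisely as stated by question or answer.
Per-material ignition loss:
  calcined alumina: 72.09 × 0.004000 = 0.2884 pbw
  quartz sand: 545.5 × 0.002000 = 1.091 pbw
  soda ash: 63.79 × 0.4122 = 26.29 pbw
  K-feldspar: 16.06 × 0.01490 = 0.2393 pbw
Total LOI = 27.91 pbw
Glass = batch − LOI = 697.4 − 27.91 = 669.5 pbw

LOI loss = 27.91 pbw; glass = 669.5 pbw; yield = 96.00%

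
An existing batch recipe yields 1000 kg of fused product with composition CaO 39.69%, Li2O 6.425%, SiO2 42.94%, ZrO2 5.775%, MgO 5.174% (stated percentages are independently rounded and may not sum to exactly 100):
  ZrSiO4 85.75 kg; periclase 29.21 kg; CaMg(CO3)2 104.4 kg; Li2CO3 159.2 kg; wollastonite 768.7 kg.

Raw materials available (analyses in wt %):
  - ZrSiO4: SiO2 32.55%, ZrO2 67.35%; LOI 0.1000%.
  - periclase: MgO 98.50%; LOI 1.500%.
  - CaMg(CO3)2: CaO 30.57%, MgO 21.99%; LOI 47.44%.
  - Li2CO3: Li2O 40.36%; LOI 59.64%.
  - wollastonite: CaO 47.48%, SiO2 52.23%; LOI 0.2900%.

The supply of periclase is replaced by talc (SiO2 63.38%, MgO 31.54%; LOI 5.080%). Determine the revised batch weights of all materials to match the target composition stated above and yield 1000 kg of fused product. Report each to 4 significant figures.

Revised batch per 1000 kg fused product:
  ZrSiO4: 85.75 kg
  talc: 39.43 kg
  CaMg(CO3)2: 178.7 kg
  Li2CO3: 159.2 kg
  wollastonite: 720.9 kg
Total batch = 1184 kg; LOI loss = 183.9 kg

The working math carries exact precision at each step; values along the way are shown, rounded to four significant figures, when written out — each reported figure sees exactly one rounding — the derived quantities are carried using the weight values for 1000 kg of glass at exact precision (the five compositions, the yield, ignition loss, totals, net glass mass) as given in the problem or the answer.
Oxide-by-oxide targets in 1000 kg fused product:
  CaO: 39.69% × 1000 = 396.9 kg
  Li2O: 6.425% × 1000 = 64.25 kg
  SiO2: 42.94% × 1000 = 429.4 kg
  ZrO2: 5.775% × 1000 = 57.75 kg
  MgO: 5.174% × 1000 = 51.74 kg
Mass-balance tally per oxide on the weights just shown, under the basis named above (summed amounts equal target values within answer rounding):
  CaO: 178.7·0.3057 + 720.9·0.4748 = 396.9 kg (target 396.9 kg)
  Li2O: 159.2·0.4036 = 64.25 kg (target 64.25 kg)
  SiO2: 85.75·0.3255 + 39.43·0.6338 + 720.9·0.5223 = 429.4 kg (target 429.4 kg)
  ZrO2: 85.75·0.6735 = 57.75 kg (target 57.75 kg)
  MgO: 39.43·0.3154 + 178.7·0.2199 = 51.73 kg (target 51.74 kg)
Glass-mass sanity pass: the batch minus its LOI: 1000 kg (summing oxide targets gives 1000 kg; versus the stated basis of 1000 kg — deltas are rounding alone).
Summing the batch: Σ batch = 1184 kg; ignition loss, Σ(batch × LOI) = 183.9 kg; the yield ratio, glass ÷ batch: 84.47%.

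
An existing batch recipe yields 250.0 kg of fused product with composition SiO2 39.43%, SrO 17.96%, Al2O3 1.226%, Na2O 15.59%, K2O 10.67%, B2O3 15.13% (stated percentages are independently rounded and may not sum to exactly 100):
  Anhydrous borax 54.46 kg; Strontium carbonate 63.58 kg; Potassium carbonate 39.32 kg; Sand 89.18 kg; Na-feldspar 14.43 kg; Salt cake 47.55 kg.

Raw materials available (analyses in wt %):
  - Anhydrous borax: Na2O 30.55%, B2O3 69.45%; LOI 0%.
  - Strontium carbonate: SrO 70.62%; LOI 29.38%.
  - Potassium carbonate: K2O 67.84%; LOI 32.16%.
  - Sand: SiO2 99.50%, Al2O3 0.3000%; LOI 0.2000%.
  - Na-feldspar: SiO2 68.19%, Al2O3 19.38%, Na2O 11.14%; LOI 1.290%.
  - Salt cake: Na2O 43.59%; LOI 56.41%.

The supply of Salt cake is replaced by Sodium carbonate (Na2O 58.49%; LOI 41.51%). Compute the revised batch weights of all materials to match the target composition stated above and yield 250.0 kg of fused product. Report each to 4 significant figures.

Mid-chain values are printed, rounded to 4 significant figures, alongside each step. All arithmetic holds exact precision through the solve — each reported value is rounded exactly once — the derived quantities are re-derived in exact precision (glass mass, yield, ignition loss, totals, six oxide percentages) from the weighed amounts for 250.0 kg of glass, as written in the question or the answer.
Oxide mass targets, per 250.0 kg fused product:
  SiO2: 39.43% × 250.0 = 98.58 kg
  SrO: 17.96% × 250.0 = 44.90 kg
  Al2O3: 1.226% × 250.0 = 3.065 kg
  Na2O: 15.59% × 250.0 = 38.98 kg
  K2O: 10.67% × 250.0 = 26.68 kg
  B2O3: 15.13% × 250.0 = 37.83 kg
Sums-versus-targets review on the weights just shown, on the stated basis (sums match the target masses given rounding of the digits):
  SiO2: 89.18·0.9950 + 14.43·0.6819 = 98.57 kg (target 98.58 kg)
  SrO: 63.58·0.7062 = 44.90 kg (target 44.90 kg)
  Al2O3: 89.18·0.003000 + 14.43·0.1938 = 3.064 kg (target 3.065 kg)
  Na2O: 54.46·0.3055 + 14.43·0.1114 + 35.44·0.5849 = 38.97 kg (target 38.98 kg)
  K2O: 39.32·0.6784 = 26.67 kg (target 26.68 kg)
  B2O3: 54.46·0.6945 = 37.82 kg (target 37.83 kg)
Mass balance on the glass: net batch after ignition = 250.0 kg (the targets, summed, come to 250.0 kg; versus the stated basis of 250.0 kg — differing by rounding only).
Summing the batch: Σ batch = 296.4 kg; Σ batch·LOI gives LOI loss = 46.40 kg; glass ÷ batch gives a yield of 84.35%.

Revised batch per 250.0 kg fused product:
  Anhydrous borax: 54.46 kg
  Strontium carbonate: 63.58 kg
  Potassium carbonate: 39.32 kg
  Sand: 89.18 kg
  Na-feldspar: 14.43 kg
  Sodium carbonate: 35.44 kg
Total batch = 296.4 kg; LOI loss = 46.40 kg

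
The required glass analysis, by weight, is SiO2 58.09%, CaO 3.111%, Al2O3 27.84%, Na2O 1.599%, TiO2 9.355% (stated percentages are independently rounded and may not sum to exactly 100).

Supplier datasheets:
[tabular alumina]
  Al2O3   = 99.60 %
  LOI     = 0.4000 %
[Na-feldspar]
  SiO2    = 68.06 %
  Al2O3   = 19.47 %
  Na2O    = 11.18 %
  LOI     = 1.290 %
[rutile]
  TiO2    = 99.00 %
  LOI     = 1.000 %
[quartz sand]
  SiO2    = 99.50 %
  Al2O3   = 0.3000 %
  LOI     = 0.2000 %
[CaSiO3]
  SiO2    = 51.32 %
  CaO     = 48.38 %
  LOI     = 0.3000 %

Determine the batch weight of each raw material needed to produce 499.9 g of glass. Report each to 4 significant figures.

Batch per 499.9 g glass:
  tabular alumina: 125.1 g
  Na-feldspar: 71.50 g
  rutile: 47.24 g
  quartz sand: 226.4 g
  CaSiO3: 32.15 g
Total batch = 502.4 g; LOI loss = 2.444 g; yield = 99.51%

Mid-chain values are displayed with 4-significant-digit rounding in the printout — every computation keeps exact precision through the solve; a single rounding yields each reported number — all derived quantities are rebuilt at full precision (five oxide percentages, the totals, ignition loss, the yield, net glass mass) from the batch weights for 499.9 g of glass as written in problem or answer.
Target masses of each oxide per 499.9 g glass:
  SiO2: 58.09% × 499.9 = 290.4 g
  CaO: 3.111% × 499.9 = 15.55 g
  Al2O3: 27.84% × 499.9 = 139.2 g
  Na2O: 1.599% × 499.9 = 7.993 g
  TiO2: 9.355% × 499.9 = 46.77 g
Oxide-by-oxide audit given the weights on record, versus the basis set out (summed amounts equal target values within answer rounding):
  SiO2: 71.50·0.6806 + 226.4·0.9950 + 32.15·0.5132 = 290.4 g (target 290.4 g)
  CaO: 32.15·0.4838 = 15.55 g (target 15.55 g)
  Al2O3: 125.1·0.9960 + 71.50·0.1947 + 226.4·0.003000 = 139.2 g (target 139.2 g)
  Na2O: 71.50·0.1118 = 7.994 g (target 7.993 g)
  TiO2: 47.24·0.9900 = 46.77 g (target 46.77 g)
Auditing the glass mass value: whole batch net of LOI = 499.9 g (oxide target masses add up to 499.9 g; against the stated basis, 499.9 g — a pure rounding effect).
Total batch = Σ batch = 502.4 g; Σ batch·LOI gives LOI loss = 2.444 g; yield = glass ÷ total batch = 99.51%.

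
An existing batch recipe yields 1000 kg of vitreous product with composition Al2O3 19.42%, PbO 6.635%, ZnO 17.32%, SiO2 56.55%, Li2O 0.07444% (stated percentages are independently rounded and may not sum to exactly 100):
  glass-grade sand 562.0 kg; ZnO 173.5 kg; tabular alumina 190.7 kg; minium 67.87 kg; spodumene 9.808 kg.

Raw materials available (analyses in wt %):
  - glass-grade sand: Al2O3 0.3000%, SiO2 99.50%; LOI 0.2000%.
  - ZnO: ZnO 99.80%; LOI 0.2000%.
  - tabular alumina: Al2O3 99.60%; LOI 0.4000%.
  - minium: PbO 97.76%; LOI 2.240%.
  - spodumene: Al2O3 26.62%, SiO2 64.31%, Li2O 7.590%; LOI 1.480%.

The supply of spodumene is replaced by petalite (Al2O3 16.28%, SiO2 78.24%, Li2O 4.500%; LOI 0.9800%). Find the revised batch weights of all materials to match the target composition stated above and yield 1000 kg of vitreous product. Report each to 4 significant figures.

Revised batch per 1000 kg vitreous product:
  glass-grade sand: 555.3 kg
  ZnO: 173.5 kg
  tabular alumina: 190.6 kg
  minium: 67.87 kg
  petalite: 16.54 kg
Total batch = 1004 kg; LOI loss = 3.902 kg

The working math holds exact precision at all times; the intermediate values are printed, with 4-significant-figure rounding, within the worked lines — each reported result is rounded just once — the derived quantities are carried using the weight values at 1000 kg of glass at full precision (the five compositions, totals, net glass mass, yield, LOI), as given in the problem or the answer.
Per-oxide target masses for 1000 kg vitreous product:
  Al2O3: 19.42% × 1000 = 194.2 kg
  PbO: 6.635% × 1000 = 66.35 kg
  ZnO: 17.32% × 1000 = 173.2 kg
  SiO2: 56.55% × 1000 = 565.5 kg
  Li2O: 0.07444% × 1000 = 0.7444 kg
Checking each oxide sum given the weights on record, versus the basis set out (target by target, the sums agree within answer rounding):
  Al2O3: 555.3·0.003000 + 190.6·0.9960 + 16.54·0.1628 = 194.2 kg (target 194.2 kg)
  PbO: 67.87·0.9776 = 66.35 kg (target 66.35 kg)
  ZnO: 173.5·0.9980 = 173.2 kg (target 173.2 kg)
  SiO2: 555.3·0.9950 + 16.54·0.7824 = 565.5 kg (target 565.5 kg)
  Li2O: 16.54·0.04500 = 0.7443 kg (target 0.7444 kg)
Glass-mass closure: net batch after ignition = 999.9 kg (per-oxide target masses sum to 1000 kg; versus the stated basis of 1000 kg — rounding explains the deltas).
Batch total: Σ batch = 1004 kg; Σ batch·LOI gives LOI loss = 3.902 kg; as yield: glass ÷ batch → 99.61%.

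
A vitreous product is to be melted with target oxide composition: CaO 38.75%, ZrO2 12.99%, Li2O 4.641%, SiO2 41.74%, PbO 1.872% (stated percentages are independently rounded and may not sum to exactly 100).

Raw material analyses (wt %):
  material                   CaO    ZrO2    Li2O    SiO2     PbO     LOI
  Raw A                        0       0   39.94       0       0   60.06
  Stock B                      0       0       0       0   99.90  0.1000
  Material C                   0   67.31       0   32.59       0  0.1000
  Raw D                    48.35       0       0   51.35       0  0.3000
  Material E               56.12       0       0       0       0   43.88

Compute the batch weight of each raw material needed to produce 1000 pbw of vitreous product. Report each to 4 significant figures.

The intermediate values appear (rounded to 4 significant figures) between the steps — the whole derivation runs at full float precision from first step to last. Each reported value is rounded just once; derived quantities, including LOI, totals, yield, five oxide percentages, net glass mass, are computed from the batch weights for 1000 pbw of glass in full float precision, as written in question or answer.
Target masses of each oxide per 1000 pbw vitreous product:
  CaO: 38.75% × 1000 = 387.5 pbw
  ZrO2: 12.99% × 1000 = 129.9 pbw
  Li2O: 4.641% × 1000 = 46.41 pbw
  SiO2: 41.74% × 1000 = 417.4 pbw
  PbO: 1.872% × 1000 = 18.72 pbw
Mass-balance tally per oxide applying the batch weights above, for the quoted basis mass (each sum matches its target mass net of answer rounding effects):
  CaO: 690.4·0.4835 + 95.70·0.5612 = 387.5 pbw (target 387.5 pbw)
  ZrO2: 193.0·0.6731 = 129.9 pbw (target 129.9 pbw)
  Li2O: 116.2·0.3994 = 46.41 pbw (target 46.41 pbw)
  SiO2: 193.0·0.3259 + 690.4·0.5135 = 417.4 pbw (target 417.4 pbw)
  PbO: 18.74·0.9990 = 18.72 pbw (target 18.72 pbw)
Glass-mass sanity pass: net batch after ignition = 1000 pbw (targets for the oxides total 999.9 pbw; with the basis standing at 1000 pbw — gaps are rounding artifacts).
Batch grand total — Σ batch = 1114 pbw; loss to ignition Σ batch·LOI = 114.1 pbw; the yield ratio, glass ÷ batch: 89.76%.

Batch per 1000 pbw vitreous product:
  Raw A: 116.2 pbw
  Stock B: 18.74 pbw
  Material C: 193.0 pbw
  Raw D: 690.4 pbw
  Material E: 95.70 pbw
Total batch = 1114 pbw; LOI loss = 114.1 pbw; yield = 89.76%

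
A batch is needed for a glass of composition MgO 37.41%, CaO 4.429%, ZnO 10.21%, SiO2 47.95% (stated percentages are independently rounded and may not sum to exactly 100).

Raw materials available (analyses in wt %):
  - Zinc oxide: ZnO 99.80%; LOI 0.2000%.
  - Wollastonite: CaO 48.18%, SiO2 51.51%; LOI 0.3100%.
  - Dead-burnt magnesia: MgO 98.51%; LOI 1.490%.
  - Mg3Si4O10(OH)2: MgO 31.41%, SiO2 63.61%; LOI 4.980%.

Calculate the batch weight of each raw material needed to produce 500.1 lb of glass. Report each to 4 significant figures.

Mid-chain values are displayed rounded to four significant figures within the worked lines; all arithmetic keeps full float precision end to end; a single rounding yields every reported result; derived quantities (the yield, totals, glass mass, LOI, four oxide percentages) are computed at full precision from the weighed amounts per 500.1 lb of glass, as they appear in the problem or the answer.
Target masses of each oxide per 500.1 lb glass:
  MgO: 37.41% × 500.1 = 187.1 lb
  CaO: 4.429% × 500.1 = 22.15 lb
  ZnO: 10.21% × 500.1 = 51.06 lb
  SiO2: 47.95% × 500.1 = 239.8 lb
A balance pass over the oxides, working from each reported weight, against the basis in use (target by target, the sums agree exact up to rounding of places):
  MgO: 81.59·0.9851 + 339.8·0.3141 = 187.1 lb (target 187.1 lb)
  CaO: 45.97·0.4818 = 22.15 lb (target 22.15 lb)
  ZnO: 51.16·0.9980 = 51.06 lb (target 51.06 lb)
  SiO2: 45.97·0.5151 + 339.8·0.6361 = 239.8 lb (target 239.8 lb)
Consistency of the glass mass: batch Σ − ignition loss = 500.1 lb (targets for the oxides total 500.1 lb; the stated basis being 500.1 lb — any gap is answer rounding).
Batch total: Σ batch = 518.5 lb; LOI loss = Σ batch·LOI = 18.38 lb; yield, glass over the total, = 96.45%.

Batch per 500.1 lb glass:
  Zinc oxide: 51.16 lb
  Wollastonite: 45.97 lb
  Dead-burnt magnesia: 81.59 lb
  Mg3Si4O10(OH)2: 339.8 lb
Total batch = 518.5 lb; LOI loss = 18.38 lb; yield = 96.45%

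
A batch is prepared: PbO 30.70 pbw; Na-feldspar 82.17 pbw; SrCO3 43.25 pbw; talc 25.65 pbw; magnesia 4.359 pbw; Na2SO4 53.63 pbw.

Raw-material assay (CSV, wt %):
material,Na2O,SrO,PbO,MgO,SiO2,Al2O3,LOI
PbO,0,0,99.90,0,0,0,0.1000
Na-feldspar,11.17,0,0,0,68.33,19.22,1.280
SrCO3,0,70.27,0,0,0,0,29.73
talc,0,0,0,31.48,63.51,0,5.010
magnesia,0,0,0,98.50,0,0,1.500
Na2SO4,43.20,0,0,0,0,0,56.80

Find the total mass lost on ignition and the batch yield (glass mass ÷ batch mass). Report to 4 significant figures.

LOI loss = 45.75 pbw; glass = 194.0 pbw; yield = 80.92%

Values along the way are displayed (rounded to 4 significant digits) in the printout; each numeric step holds full float precision at every stage; a single rounding yields each reported value; derived quantities (yield, the six compositions, the totals, glass mass, ignition loss) are carried from the batch weights on 194.0 pbw of glass in full float precision, exactly as printed in question or answer.
Per-material ignition loss:
  PbO: 30.70 × 0.001000 = 0.03070 pbw
  Na-feldspar: 82.17 × 0.01280 = 1.052 pbw
  SrCO3: 43.25 × 0.2973 = 12.86 pbw
  talc: 25.65 × 0.05010 = 1.285 pbw
  magnesia: 4.359 × 0.01500 = 0.06538 pbw
  Na2SO4: 53.63 × 0.5680 = 30.46 pbw
Total LOI = 45.75 pbw
Glass = batch − LOI = 239.8 − 45.75 = 194.0 pbw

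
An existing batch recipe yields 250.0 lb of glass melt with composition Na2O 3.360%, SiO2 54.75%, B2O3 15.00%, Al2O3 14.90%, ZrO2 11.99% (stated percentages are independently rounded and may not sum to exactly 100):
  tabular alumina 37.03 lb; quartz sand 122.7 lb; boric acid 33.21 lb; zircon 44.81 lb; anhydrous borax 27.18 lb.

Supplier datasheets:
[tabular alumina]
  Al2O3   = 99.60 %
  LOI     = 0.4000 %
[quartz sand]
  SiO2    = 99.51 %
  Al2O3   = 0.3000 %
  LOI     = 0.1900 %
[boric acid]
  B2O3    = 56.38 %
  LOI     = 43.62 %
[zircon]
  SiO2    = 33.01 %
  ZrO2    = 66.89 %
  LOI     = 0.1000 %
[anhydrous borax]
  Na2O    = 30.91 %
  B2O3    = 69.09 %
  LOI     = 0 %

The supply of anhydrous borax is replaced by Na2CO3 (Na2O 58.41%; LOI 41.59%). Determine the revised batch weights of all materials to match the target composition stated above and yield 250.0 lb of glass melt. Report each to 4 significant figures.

Revised batch per 250.0 lb glass melt:
  tabular alumina: 37.03 lb
  quartz sand: 122.7 lb
  boric acid: 66.51 lb
  zircon: 44.81 lb
  Na2CO3: 14.38 lb
Total batch = 285.4 lb; LOI loss = 35.42 lb

All arithmetic carries full float precision all the way through; values along the way appear (rounded to 4 significant figures) at each printed step — every reported number is rounded only once — derived quantities are re-derived in full precision (LOI, yield, totals, glass mass, five oxide percentages) from the weighed amounts for 250.0 lb of glass, exactly as printed in question or answer.
The oxide mass targets at 250.0 lb glass melt:
  Na2O: 3.360% × 250.0 = 8.400 lb
  SiO2: 54.75% × 250.0 = 136.9 lb
  B2O3: 15.00% × 250.0 = 37.50 lb
  Al2O3: 14.90% × 250.0 = 37.25 lb
  ZrO2: 11.99% × 250.0 = 29.98 lb
Per-oxide balance check on the weights just shown, at the basis given (summed amounts equal target values once rounding is allowed for):
  Na2O: 14.38·0.5841 = 8.399 lb (target 8.400 lb)
  SiO2: 122.7·0.9951 + 44.81·0.3301 = 136.9 lb (target 136.9 lb)
  B2O3: 66.51·0.5638 = 37.50 lb (target 37.50 lb)
  Al2O3: 37.03·0.9960 + 122.7·0.003000 = 37.25 lb (target 37.25 lb)
  ZrO2: 44.81·0.6689 = 29.97 lb (target 29.98 lb)
Mass balance on the glass: net batch after ignition = 250.0 lb (oxide target masses add up to 250.0 lb; against the stated basis, 250.0 lb — rounding explains the deltas).
Batch grand total — Σ batch = 285.4 lb; ignition loss, Σ(batch × LOI) = 35.42 lb; glass ÷ batch gives a yield of 87.59%.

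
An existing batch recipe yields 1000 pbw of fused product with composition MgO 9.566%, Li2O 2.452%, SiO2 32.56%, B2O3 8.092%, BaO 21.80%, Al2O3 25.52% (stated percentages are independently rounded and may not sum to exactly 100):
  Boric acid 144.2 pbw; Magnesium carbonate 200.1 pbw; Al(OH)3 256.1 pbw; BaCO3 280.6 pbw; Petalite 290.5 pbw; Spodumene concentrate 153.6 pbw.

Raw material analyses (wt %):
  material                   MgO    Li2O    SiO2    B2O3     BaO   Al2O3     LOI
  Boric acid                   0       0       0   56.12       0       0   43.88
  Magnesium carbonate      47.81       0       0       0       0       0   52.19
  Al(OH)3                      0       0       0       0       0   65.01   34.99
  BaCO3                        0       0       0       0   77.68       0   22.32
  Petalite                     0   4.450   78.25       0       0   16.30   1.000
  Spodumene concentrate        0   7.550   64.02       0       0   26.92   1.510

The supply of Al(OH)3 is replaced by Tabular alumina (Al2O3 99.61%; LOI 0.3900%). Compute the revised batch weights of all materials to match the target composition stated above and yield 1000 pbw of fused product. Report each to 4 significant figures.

Revised batch per 1000 pbw fused product:
  Boric acid: 144.2 pbw
  Magnesium carbonate: 200.1 pbw
  Tabular alumina: 167.2 pbw
  BaCO3: 280.6 pbw
  Petalite: 290.5 pbw
  Spodumene concentrate: 153.6 pbw
Total batch = 1236 pbw; LOI loss = 236.2 pbw

The whole derivation carries full float precision in every operation; working values are shown rounded to four significant figures at each printed step. A single rounding produces each reported figure. All derived quantities are computed from the weighed amounts per 1000 pbw of glass at full float precision (totals, net glass mass, ignition loss, the yield, six oxide percentages) as set out in the problem or answer text.
Target oxide masses per 1000 pbw fused product:
  MgO: 9.566% × 1000 = 95.66 pbw
  Li2O: 2.452% × 1000 = 24.52 pbw
  SiO2: 32.56% × 1000 = 325.6 pbw
  B2O3: 8.092% × 1000 = 80.92 pbw
  BaO: 21.80% × 1000 = 218.0 pbw
  Al2O3: 25.52% × 1000 = 255.2 pbw
Per-oxide balance check working from each reported weight, for the quoted basis mass (delivered sums recover each target exact up to rounding of places):
  MgO: 200.1·0.4781 = 95.67 pbw (target 95.66 pbw)
  Li2O: 290.5·0.04450 + 153.6·0.07550 = 24.52 pbw (target 24.52 pbw)
  SiO2: 290.5·0.7825 + 153.6·0.6402 = 325.7 pbw (target 325.6 pbw)
  B2O3: 144.2·0.5612 = 80.93 pbw (target 80.92 pbw)
  BaO: 280.6·0.7768 = 218.0 pbw (target 218.0 pbw)
  Al2O3: 167.2·0.9961 + 290.5·0.1630 + 153.6·0.2692 = 255.2 pbw (target 255.2 pbw)
Glass-mass closure: the batch minus its LOI: 1000 pbw (the Σ of target masses is 999.9 pbw; stated basis 1000 pbw — any gap is answer rounding).
Total batch = Σ batch = 1236 pbw; the LOI term Σ batch·LOI equals 236.2 pbw; glass ÷ batch gives a yield of 80.89%.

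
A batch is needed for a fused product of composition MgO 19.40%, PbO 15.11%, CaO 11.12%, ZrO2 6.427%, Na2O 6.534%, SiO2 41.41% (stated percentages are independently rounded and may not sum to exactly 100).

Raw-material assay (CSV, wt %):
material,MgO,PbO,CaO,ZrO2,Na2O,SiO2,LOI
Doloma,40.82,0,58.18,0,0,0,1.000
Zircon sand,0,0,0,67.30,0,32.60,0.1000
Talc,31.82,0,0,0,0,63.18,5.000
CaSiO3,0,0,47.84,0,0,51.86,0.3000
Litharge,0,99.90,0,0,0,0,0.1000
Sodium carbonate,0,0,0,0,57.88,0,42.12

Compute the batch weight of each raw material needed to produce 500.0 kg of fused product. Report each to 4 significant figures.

Batch per 500.0 kg fused product:
  Doloma: 42.59 kg
  Zircon sand: 47.75 kg
  Talc: 250.2 kg
  CaSiO3: 64.42 kg
  Litharge: 75.63 kg
  Sodium carbonate: 56.44 kg
Total batch = 537.0 kg; LOI loss = 37.03 kg; yield = 93.11%

Mid-chain values are displayed rounded to 4 significant digits in the printout. Each numeric step carries full precision end to end; each reported result is rounded only once. Derived quantities (net glass mass, totals, six oxide percentages, LOI, the yield) are carried in full precision using the weight values on 500.0 kg of glass as written in problem or answer.
Target masses of each oxide per 500.0 kg fused product:
  MgO: 19.40% × 500.0 = 97.00 kg
  PbO: 15.11% × 500.0 = 75.55 kg
  CaO: 11.12% × 500.0 = 55.60 kg
  ZrO2: 6.427% × 500.0 = 32.14 kg
  Na2O: 6.534% × 500.0 = 32.67 kg
  SiO2: 41.41% × 500.0 = 207.0 kg
Checking each oxide sum using the reported weights, relative to the basis at hand (target by target, the sums agree up to rounding of the answer):
  MgO: 42.59·0.4082 + 250.2·0.3182 = 97.00 kg (target 97.00 kg)
  PbO: 75.63·0.9990 = 75.55 kg (target 75.55 kg)
  CaO: 42.59·0.5818 + 64.42·0.4784 = 55.60 kg (target 55.60 kg)
  ZrO2: 47.75·0.6730 = 32.14 kg (target 32.14 kg)
  Na2O: 56.44·0.5788 = 32.67 kg (target 32.67 kg)
  SiO2: 47.75·0.3260 + 250.2·0.6318 + 64.42·0.5186 = 207.1 kg (target 207.0 kg)
The glass-mass cross-check: net batch after ignition = 500.0 kg (oxide target masses add up to 500.0 kg; the stated basis being 500.0 kg — gaps are rounding artifacts).
Batch total: Σ batch = 537.0 kg; LOI loss = Σ batch·LOI = 37.03 kg; yield, glass over the total, = 93.11%.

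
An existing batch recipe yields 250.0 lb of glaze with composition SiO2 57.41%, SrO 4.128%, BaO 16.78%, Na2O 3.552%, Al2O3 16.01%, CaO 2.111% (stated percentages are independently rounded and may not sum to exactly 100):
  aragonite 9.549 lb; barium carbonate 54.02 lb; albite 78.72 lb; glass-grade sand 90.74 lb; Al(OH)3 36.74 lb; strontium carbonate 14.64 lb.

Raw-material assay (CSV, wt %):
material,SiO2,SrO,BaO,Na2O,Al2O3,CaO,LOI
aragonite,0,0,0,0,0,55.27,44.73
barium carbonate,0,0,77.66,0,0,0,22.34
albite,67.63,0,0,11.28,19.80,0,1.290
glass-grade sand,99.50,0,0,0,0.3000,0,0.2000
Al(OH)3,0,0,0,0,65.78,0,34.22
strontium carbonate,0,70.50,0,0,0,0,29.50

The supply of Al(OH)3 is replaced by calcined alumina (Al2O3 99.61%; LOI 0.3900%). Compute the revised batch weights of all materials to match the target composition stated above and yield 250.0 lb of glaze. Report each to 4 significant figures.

Revised batch per 250.0 lb glaze:
  aragonite: 9.549 lb
  barium carbonate: 54.02 lb
  albite: 78.72 lb
  glass-grade sand: 90.74 lb
  calcined alumina: 24.26 lb
  strontium carbonate: 14.64 lb
Total batch = 271.9 lb; LOI loss = 21.95 lb

The intermediate values are displayed rounded off to 4 significant digits on the page — the working math carries exact precision at all times; a single rounding yields each reported figure — the derived quantities, which include the six compositions, LOI, the yield, the totals, net glass mass, are re-derived in exact precision, as written in question or answer, from the weighed amounts for 250.0 lb of glass.
Target oxide masses per 250.0 lb glaze:
  SiO2: 57.41% × 250.0 = 143.5 lb
  SrO: 4.128% × 250.0 = 10.32 lb
  BaO: 16.78% × 250.0 = 41.95 lb
  Na2O: 3.552% × 250.0 = 8.880 lb
  Al2O3: 16.01% × 250.0 = 40.03 lb
  CaO: 2.111% × 250.0 = 5.278 lb
A balance pass over the oxides, on the weights just shown, at the basis given (each sum matches its target mass within answer rounding):
  SiO2: 78.72·0.6763 + 90.74·0.9950 = 143.5 lb (target 143.5 lb)
  SrO: 14.64·0.7050 = 10.32 lb (target 10.32 lb)
  BaO: 54.02·0.7766 = 41.95 lb (target 41.95 lb)
  Na2O: 78.72·0.1128 = 8.880 lb (target 8.880 lb)
  Al2O3: 78.72·0.1980 + 90.74·0.003000 + 24.26·0.9961 = 40.02 lb (target 40.03 lb)
  CaO: 9.549·0.5527 = 5.278 lb (target 5.278 lb)
Glass-mass bookkeeping: whole batch net of LOI = 250.0 lb (per-oxide target masses sum to 250.0 lb; versus the stated basis of 250.0 lb — any gap is answer rounding).
Total batch = Σ batch = 271.9 lb; ignition loss, Σ(batch × LOI) = 21.95 lb; yield, glass over the total, = 91.93%.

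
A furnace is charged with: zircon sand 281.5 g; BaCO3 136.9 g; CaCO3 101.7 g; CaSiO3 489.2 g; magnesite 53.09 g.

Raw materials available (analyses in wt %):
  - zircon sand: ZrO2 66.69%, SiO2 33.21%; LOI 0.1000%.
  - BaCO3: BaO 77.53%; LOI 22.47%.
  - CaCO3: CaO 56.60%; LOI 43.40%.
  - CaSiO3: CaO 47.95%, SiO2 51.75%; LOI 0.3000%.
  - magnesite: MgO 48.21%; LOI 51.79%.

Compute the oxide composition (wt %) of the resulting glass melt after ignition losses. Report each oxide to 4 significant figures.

Exact precision is maintained at each step; intermediates appear (rounded to 4 significant digits) in the working. Every reported value is rounded a single time — all derived quantities are rebuilt in full float precision (five oxide percentages, totals, LOI, yield, glass mass) starting from the weights at 958.2 g of glass as given in problem or answer.
Oxide-by-oxide delivered mass:
  BaO: 136.9·0.7753 = 106.1 g
  ZrO2: 281.5·0.6669 = 187.7 g
  MgO: 53.09·0.4821 = 25.59 g
  CaO: 101.7·0.5660 + 489.2·0.4795 = 292.1 g
  SiO2: 281.5·0.3321 + 489.2·0.5175 = 346.6 g
LOI: 281.5·0.001000 + 136.9·0.2247 + 101.7·0.4340 + 489.2·0.003000 + 53.09·0.5179 = 104.1 g
batch − LOI leaves glass = 1062 − 104.1 = 958.2 g (= the summed oxide contributions)
each oxide over glass, ×100, is wt %

Glass mass = 958.2 g (batch 1062 − LOI 104.1).
Composition: BaO 11.08%, ZrO2 19.59%, MgO 2.671%, CaO 30.49%, SiO2 36.18%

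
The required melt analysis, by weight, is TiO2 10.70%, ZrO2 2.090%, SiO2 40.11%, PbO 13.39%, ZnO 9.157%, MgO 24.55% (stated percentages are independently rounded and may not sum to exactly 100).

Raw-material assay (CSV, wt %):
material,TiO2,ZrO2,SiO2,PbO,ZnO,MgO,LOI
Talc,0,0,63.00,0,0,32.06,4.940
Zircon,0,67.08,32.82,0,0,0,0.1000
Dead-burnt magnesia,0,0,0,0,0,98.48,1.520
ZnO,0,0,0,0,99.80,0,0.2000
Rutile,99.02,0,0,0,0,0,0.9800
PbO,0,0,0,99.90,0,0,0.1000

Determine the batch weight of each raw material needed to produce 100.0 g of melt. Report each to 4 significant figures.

Mid-chain values are shown rounded to 4 significant figures in the printout; the working math keeps full float precision from start to finish. Every reported value undergoes a single rounding. Derived quantities (LOI, the yield, totals, six oxide percentages, glass mass) are carried from the weighed amounts on 100.0 g of glass in full float precision, as they appear in problem or answer.
Target oxide masses per 100.0 g melt:
  TiO2: 10.70% × 100.0 = 10.70 g
  ZrO2: 2.090% × 100.0 = 2.090 g
  SiO2: 40.11% × 100.0 = 40.11 g
  PbO: 13.39% × 100.0 = 13.39 g
  ZnO: 9.157% × 100.0 = 9.157 g
  MgO: 24.55% × 100.0 = 24.55 g
Mass-balance tally per oxide using the reported weights, relative to the basis at hand (sums match the target masses once rounding is allowed for):
  TiO2: 10.81·0.9902 = 10.70 g (target 10.70 g)
  ZrO2: 3.116·0.6708 = 2.090 g (target 2.090 g)
  SiO2: 62.04·0.6300 + 3.116·0.3282 = 40.11 g (target 40.11 g)
  PbO: 13.40·0.9990 = 13.39 g (target 13.39 g)
  ZnO: 9.175·0.9980 = 9.157 g (target 9.157 g)
  MgO: 62.04·0.3206 + 4.731·0.9848 = 24.55 g (target 24.55 g)
Mass balance on the glass: whole batch net of LOI = 99.99 g (per-oxide target masses sum to 100.0 g; basis as stated: 100.0 g — differing by rounding only).
Summing the batch: Σ batch = 103.3 g; loss to ignition Σ batch·LOI = 3.277 g; as yield: glass ÷ batch → 96.83%.

Batch per 100.0 g melt:
  Talc: 62.04 g
  Zircon: 3.116 g
  Dead-burnt magnesia: 4.731 g
  ZnO: 9.175 g
  Rutile: 10.81 g
  PbO: 13.40 g
Total batch = 103.3 g; LOI loss = 3.277 g; yield = 96.83%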